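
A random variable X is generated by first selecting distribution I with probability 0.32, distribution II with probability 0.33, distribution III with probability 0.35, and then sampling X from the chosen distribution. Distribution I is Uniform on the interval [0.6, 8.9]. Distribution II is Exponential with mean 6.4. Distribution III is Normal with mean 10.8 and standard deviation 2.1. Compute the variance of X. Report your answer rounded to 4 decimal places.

23.5204

Per component, I: μ=4.75, E[X²]=28.3033; II: μ=6.4, E[X²]=81.92; III: μ=10.8, E[X²]=121.05.
E[X] = 0.32·4.75 + 0.33·6.4 + 0.35·10.8 = 7.412.
E[X²] = 0.32·28.3033 + 0.33·81.92 + 0.35·121.05 = 78.4582.
Var(X) = E[X²] − (E[X])² = 78.4582 − 54.9377 = 23.5204.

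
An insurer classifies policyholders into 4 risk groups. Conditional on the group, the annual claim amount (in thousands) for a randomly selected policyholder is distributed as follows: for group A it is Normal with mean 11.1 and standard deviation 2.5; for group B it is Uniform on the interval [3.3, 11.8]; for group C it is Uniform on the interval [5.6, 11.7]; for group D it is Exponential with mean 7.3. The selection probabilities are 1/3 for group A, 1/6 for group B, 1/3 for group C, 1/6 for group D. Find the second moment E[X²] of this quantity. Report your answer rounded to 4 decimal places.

97.3950

For each component E[X²] = Var + (mean)², giving A: 129.46; B: 63.0233; C: 77.9233; D: 106.58.
Overall E[X²] = 0.333333·129.46 + 0.166667·63.0233 + 0.333333·77.9233 + 0.166667·106.58 = 97.395.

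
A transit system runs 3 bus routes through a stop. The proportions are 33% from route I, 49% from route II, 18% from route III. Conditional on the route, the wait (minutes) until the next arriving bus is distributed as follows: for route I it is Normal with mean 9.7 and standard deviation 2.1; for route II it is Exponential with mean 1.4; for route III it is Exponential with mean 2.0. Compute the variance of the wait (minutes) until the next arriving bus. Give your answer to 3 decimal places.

17.829

Per component, I: μ=9.7, E[X²]=98.5; II: μ=1.4, E[X²]=3.92; III: μ=2, E[X²]=8.
E[X] = 0.33·9.7 + 0.49·1.4 + 0.18·2 = 4.247.
E[X²] = 0.33·98.5 + 0.49·3.92 + 0.18·8 = 35.8658.
Var(X) = E[X²] − (E[X])² = 35.8658 − 18.037 = 17.8288.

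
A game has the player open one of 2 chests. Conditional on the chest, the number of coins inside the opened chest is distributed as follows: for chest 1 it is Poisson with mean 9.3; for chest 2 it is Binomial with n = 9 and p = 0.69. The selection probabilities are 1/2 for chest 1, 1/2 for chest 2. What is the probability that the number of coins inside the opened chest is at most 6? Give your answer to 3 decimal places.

Conditional on each chest, P(X ≤ 6): 1: 0.180803; 2: 0.563584.
By total probability, P(X ≤ 6) = 0.5·0.180803 + 0.5·0.563584 = 0.372194.

0.372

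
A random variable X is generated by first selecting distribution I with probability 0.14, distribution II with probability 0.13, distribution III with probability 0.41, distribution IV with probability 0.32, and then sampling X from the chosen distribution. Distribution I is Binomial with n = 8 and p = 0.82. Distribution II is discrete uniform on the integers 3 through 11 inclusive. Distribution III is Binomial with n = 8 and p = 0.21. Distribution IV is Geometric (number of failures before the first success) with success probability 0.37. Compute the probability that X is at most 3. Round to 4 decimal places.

0.6679

Conditional on each component, P(X ≤ 3): I: 0.00651596; II: 0.111111; III: 0.934082; IV: 0.84247.
By total probability, P(X ≤ 3) = 0.14·0.00651596 + 0.13·0.111111 + 0.41·0.934082 + 0.32·0.84247 = 0.667921.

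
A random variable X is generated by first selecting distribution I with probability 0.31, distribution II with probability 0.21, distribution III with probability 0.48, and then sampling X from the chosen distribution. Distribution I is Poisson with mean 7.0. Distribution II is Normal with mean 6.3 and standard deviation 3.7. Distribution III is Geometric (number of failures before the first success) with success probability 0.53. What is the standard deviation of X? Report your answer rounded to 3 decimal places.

3.794

Per component, I: μ=7, E[X²]=56; II: μ=6.3, E[X²]=53.38; III: μ=0.886792, E[X²]=2.45959.
E[X] = 0.31·7 + 0.21·6.3 + 0.48·0.886792 = 3.91866.
E[X²] = 0.31·56 + 0.21·53.38 + 0.48·2.45959 = 29.7504.
Var(X) = E[X²] − (E[X])² = 29.7504 − 15.3559 = 14.3945.
SD(X) = √14.3945 = 3.79401.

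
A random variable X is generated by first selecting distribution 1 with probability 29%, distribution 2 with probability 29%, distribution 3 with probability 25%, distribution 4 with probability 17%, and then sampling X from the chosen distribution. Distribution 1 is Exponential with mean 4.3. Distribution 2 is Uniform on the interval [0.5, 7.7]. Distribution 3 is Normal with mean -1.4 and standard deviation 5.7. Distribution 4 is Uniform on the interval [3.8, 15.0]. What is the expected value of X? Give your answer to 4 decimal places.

Component means — 1: 4.3; 2: 4.1; 3: -1.4; 4: 9.4.
E[X] = 0.29·4.3 + 0.29·4.1 + 0.25·-1.4 + 0.17·9.4 = 3.684.

3.6840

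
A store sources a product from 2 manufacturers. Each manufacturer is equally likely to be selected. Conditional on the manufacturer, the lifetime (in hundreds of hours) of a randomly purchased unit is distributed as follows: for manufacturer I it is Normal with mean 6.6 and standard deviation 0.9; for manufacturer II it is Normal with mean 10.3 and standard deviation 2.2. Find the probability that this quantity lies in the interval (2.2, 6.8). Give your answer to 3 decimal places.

0.322

Conditional on each manufacturer, P(2.2 < X < 6.8): I: 0.587929; II: 0.0556992.
By total probability, P(2.2 < X < 6.8) = 0.5·0.587929 + 0.5·0.0556992 = 0.321814.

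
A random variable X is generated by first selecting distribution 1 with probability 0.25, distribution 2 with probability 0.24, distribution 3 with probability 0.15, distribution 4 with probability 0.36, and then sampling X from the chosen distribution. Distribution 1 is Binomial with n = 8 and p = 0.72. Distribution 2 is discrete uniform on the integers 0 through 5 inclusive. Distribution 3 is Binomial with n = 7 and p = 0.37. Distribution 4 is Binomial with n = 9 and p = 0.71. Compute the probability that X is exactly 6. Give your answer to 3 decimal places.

0.173

Conditional on each component, P(X = 6): 1: 0.305822; 2: 0; 3: 0.0113149; 4: 0.262436.
By total probability, P(X = 6) = 0.25·0.305822 + 0.24·0 + 0.15·0.0113149 + 0.36·0.262436 = 0.17263.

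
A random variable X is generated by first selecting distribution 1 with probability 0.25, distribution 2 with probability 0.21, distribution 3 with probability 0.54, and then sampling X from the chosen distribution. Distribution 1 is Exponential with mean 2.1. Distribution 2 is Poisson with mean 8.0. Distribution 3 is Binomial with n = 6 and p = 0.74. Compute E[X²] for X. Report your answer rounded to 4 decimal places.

For each component E[X²] = Var + (mean)², giving 1: 8.82; 2: 72; 3: 20.868.
Overall E[X²] = 0.25·8.82 + 0.21·72 + 0.54·20.868 = 28.5937.

28.5937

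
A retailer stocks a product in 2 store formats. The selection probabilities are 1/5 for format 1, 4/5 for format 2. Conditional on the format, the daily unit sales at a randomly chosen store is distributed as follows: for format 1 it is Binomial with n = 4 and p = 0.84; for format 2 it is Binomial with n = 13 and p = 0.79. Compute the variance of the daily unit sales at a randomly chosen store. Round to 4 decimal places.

Per component, 1: μ=3.36, E[X²]=11.8272; 2: μ=10.27, E[X²]=107.63.
E[X] = 0.2·3.36 + 0.8·10.27 = 8.888.
E[X²] = 0.2·11.8272 + 0.8·107.63 = 88.4691.
Var(X) = E[X²] − (E[X])² = 88.4691 − 78.9965 = 9.47258.

9.4726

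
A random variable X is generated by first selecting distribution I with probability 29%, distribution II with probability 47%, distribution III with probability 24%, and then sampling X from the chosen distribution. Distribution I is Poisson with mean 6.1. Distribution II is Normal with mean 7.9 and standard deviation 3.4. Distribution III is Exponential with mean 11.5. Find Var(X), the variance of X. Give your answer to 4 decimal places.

Per component, I: μ=6.1, E[X²]=43.31; II: μ=7.9, E[X²]=73.97; III: μ=11.5, E[X²]=264.5.
E[X] = 0.29·6.1 + 0.47·7.9 + 0.24·11.5 = 8.242.
E[X²] = 0.29·43.31 + 0.47·73.97 + 0.24·264.5 = 110.806.
Var(X) = E[X²] − (E[X])² = 110.806 − 67.9306 = 42.8752.

42.8752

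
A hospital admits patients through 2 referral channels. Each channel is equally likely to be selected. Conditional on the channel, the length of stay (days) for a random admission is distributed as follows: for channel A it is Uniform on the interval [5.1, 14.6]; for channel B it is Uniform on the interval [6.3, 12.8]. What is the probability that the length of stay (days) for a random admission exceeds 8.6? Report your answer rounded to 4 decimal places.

0.6389

Conditional on each channel, P(X > 8.6): A: 0.631579; B: 0.646154.
By total probability, P(X > 8.6) = 0.5·0.631579 + 0.5·0.646154 = 0.638866.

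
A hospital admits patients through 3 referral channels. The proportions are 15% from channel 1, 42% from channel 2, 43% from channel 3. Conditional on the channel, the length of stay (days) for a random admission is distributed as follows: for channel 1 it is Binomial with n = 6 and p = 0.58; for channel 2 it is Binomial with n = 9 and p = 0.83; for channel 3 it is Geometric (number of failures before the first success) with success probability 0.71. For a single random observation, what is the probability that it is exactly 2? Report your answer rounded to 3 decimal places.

Conditional on each channel, P(X = 2): 1: 0.157016; 2: 0.000101766; 3: 0.059711.
By total probability, P(X = 2) = 0.15·0.157016 + 0.42·0.000101766 + 0.43·0.059711 = 0.0492709.

0.049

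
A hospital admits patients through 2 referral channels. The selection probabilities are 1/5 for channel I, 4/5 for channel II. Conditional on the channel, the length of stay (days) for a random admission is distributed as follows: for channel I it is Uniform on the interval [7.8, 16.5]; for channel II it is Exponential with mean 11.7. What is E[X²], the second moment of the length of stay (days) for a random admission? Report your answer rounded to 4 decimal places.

249.8100

For each component E[X²] = Var + (mean)², giving I: 153.93; II: 273.78.
Overall E[X²] = 0.2·153.93 + 0.8·273.78 = 249.81.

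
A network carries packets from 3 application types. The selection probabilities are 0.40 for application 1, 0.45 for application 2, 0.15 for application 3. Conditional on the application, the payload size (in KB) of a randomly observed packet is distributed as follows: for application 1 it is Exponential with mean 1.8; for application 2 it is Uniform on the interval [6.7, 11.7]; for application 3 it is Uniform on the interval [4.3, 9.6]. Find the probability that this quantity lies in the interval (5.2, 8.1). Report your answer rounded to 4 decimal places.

Conditional on each application, P(5.2 < X < 8.1): 1: 0.044529; 2: 0.28; 3: 0.54717.
By total probability, P(5.2 < X < 8.1) = 0.4·0.044529 + 0.45·0.28 + 0.15·0.54717 = 0.225887.

0.2259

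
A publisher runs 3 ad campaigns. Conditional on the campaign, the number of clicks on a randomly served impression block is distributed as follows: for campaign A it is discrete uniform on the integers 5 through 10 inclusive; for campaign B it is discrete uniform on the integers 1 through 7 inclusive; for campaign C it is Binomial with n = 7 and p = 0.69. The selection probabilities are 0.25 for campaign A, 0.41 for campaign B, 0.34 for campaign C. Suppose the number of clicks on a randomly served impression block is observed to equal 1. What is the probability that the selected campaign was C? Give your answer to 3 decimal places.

0.024

Likelihoods P(X=1 | ·): A: 0; B: 0.142857; C: 0.00428664.
Posterior ∝ prior × likelihood. Numerator for C: 0.34·0.00428664 = 0.00145746.
Normalizing constant: 0.25·0 + 0.41·0.142857 + 0.34·0.00428664 = 0.0600289.
P(C | observation) = 0.00145746 / 0.0600289 = 0.0242793.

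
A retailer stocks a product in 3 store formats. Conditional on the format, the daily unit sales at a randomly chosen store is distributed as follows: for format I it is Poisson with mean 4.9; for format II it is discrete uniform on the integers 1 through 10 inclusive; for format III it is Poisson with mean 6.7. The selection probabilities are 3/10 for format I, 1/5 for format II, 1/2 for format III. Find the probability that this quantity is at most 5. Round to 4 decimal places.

0.4604

Conditional on each format, P(X ≤ 5): I: 0.633501; II: 0.5; III: 0.340649.
By total probability, P(X ≤ 5) = 0.3·0.633501 + 0.2·0.5 + 0.5·0.340649 = 0.460375.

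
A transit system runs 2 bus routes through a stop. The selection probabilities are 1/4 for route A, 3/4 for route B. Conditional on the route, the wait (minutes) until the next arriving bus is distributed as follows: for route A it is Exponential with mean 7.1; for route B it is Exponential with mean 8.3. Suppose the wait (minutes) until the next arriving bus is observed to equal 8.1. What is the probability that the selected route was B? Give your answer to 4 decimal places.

0.7516

Likelihoods f(8.1 | ·): A: 0.0450069; B: 0.0454038.
Posterior ∝ prior × likelihood. Numerator for B: 0.75·0.0454038 = 0.0340529.
Normalizing constant: 0.25·0.0450069 + 0.75·0.0454038 = 0.0453046.
P(B | observation) = 0.0340529 / 0.0453046 = 0.751643.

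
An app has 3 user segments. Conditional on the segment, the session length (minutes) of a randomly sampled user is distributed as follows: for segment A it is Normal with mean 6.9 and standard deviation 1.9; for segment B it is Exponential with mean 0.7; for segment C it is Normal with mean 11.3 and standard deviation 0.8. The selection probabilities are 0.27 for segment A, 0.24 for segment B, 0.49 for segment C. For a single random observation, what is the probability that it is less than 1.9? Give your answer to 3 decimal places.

Conditional on each segment, P(X < 1.9): A: 0.00424946; B: 0.933748; C: 0.
By total probability, P(X < 1.9) = 0.27·0.00424946 + 0.24·0.933748 + 0.49·0 = 0.225247.

0.225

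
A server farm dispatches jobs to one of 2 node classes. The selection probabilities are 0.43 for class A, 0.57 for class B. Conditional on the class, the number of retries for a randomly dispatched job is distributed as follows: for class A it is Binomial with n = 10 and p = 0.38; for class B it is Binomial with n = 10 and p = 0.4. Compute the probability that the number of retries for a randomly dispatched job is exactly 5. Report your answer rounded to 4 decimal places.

Conditional on each class, P(X = 5): A: 0.182927; B: 0.200658.
By total probability, P(X = 5) = 0.43·0.182927 + 0.57·0.200658 = 0.193034.

0.1930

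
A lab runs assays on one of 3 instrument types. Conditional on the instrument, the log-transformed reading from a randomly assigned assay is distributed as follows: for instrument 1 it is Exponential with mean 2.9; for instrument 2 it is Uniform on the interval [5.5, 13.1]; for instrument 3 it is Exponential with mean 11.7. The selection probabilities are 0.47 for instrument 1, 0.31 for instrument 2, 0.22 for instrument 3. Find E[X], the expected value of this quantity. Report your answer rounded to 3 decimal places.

6.820

Component means — 1: 2.9; 2: 9.3; 3: 11.7.
E[X] = 0.47·2.9 + 0.31·9.3 + 0.22·11.7 = 6.82.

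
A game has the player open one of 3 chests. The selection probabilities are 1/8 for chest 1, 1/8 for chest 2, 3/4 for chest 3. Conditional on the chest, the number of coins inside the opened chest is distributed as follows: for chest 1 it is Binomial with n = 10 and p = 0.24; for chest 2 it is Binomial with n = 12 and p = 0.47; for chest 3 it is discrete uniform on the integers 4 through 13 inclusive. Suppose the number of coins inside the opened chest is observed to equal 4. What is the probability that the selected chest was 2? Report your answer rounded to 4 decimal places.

0.1700

Likelihoods P(X=4 | ·): 1: 0.13426; 2: 0.150385; 3: 0.1.
Posterior ∝ prior × likelihood. Numerator for 2: 0.125·0.150385 = 0.0187981.
Normalizing constant: 0.125·0.13426 + 0.125·0.150385 + 0.75·0.1 = 0.110581.
P(2 | observation) = 0.0187981 / 0.110581 = 0.169994.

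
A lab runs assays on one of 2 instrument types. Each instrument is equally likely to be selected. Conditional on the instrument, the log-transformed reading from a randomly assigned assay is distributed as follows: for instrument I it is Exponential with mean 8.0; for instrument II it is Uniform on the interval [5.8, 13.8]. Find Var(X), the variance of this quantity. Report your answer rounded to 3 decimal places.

Per component, I: μ=8, E[X²]=128; II: μ=9.8, E[X²]=101.373.
E[X] = 0.5·8 + 0.5·9.8 = 8.9.
E[X²] = 0.5·128 + 0.5·101.373 = 114.687.
Var(X) = E[X²] − (E[X])² = 114.687 − 79.21 = 35.4767.

35.477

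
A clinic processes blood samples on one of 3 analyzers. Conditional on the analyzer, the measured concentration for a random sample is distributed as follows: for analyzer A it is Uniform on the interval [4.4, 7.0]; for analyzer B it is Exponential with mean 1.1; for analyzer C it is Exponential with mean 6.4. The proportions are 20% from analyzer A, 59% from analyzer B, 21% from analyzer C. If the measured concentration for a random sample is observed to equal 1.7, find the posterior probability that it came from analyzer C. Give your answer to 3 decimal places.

Likelihoods f(1.7 | ·): A: 0; B: 0.193832; C: 0.119801.
Posterior ∝ prior × likelihood. Numerator for C: 0.21·0.119801 = 0.0251582.
Normalizing constant: 0.2·0 + 0.59·0.193832 + 0.21·0.119801 = 0.139519.
P(C | observation) = 0.0251582 / 0.139519 = 0.180321.

0.180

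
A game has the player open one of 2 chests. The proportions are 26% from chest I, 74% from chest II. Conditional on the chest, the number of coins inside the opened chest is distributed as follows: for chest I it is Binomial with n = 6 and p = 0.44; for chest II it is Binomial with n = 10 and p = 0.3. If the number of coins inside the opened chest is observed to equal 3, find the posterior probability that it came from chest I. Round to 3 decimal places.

0.283

Likelihoods P(X=3 | ·): I: 0.299193; II: 0.266828.
Posterior ∝ prior × likelihood. Numerator for I: 0.26·0.299193 = 0.0777903.
Normalizing constant: 0.26·0.299193 + 0.74·0.266828 = 0.275243.
P(I | observation) = 0.0777903 / 0.275243 = 0.282624.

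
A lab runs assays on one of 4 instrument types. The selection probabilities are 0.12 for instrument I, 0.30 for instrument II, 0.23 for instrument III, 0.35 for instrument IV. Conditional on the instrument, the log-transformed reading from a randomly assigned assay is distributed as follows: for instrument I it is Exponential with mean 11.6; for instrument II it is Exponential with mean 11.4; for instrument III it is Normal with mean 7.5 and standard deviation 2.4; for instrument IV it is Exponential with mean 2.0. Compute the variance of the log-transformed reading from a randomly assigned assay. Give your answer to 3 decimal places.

74.959

Per component, I: μ=11.6, E[X²]=269.12; II: μ=11.4, E[X²]=259.92; III: μ=7.5, E[X²]=62.01; IV: μ=2, E[X²]=8.
E[X] = 0.12·11.6 + 0.3·11.4 + 0.23·7.5 + 0.35·2 = 7.237.
E[X²] = 0.12·269.12 + 0.3·259.92 + 0.23·62.01 + 0.35·8 = 127.333.
Var(X) = E[X²] − (E[X])² = 127.333 − 52.3742 = 74.9585.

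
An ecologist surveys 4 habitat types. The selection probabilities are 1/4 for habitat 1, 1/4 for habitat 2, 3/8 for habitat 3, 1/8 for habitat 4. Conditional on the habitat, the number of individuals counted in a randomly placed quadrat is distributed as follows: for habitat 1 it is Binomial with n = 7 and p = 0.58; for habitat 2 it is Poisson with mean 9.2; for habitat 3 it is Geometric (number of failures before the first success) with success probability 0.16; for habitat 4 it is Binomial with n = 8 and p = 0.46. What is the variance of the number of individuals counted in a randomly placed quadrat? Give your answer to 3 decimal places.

19.598

Per component, 1: μ=4.06, E[X²]=18.1888; 2: μ=9.2, E[X²]=93.84; 3: μ=5.25, E[X²]=60.375; 4: μ=3.68, E[X²]=15.5296.
E[X] = 0.25·4.06 + 0.25·9.2 + 0.375·5.25 + 0.125·3.68 = 5.74375.
E[X²] = 0.25·18.1888 + 0.25·93.84 + 0.375·60.375 + 0.125·15.5296 = 52.589.
Var(X) = E[X²] − (E[X])² = 52.589 − 32.9907 = 19.5984.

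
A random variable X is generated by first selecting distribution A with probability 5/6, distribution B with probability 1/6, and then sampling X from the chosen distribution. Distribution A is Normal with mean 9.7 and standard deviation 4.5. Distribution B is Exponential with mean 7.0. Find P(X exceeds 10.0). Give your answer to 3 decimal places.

Conditional on each component, P(X > 10.0): A: 0.473424; B: 0.239651.
By total probability, P(X > 10.0) = 0.833333·0.473424 + 0.166667·0.239651 = 0.434461.

0.434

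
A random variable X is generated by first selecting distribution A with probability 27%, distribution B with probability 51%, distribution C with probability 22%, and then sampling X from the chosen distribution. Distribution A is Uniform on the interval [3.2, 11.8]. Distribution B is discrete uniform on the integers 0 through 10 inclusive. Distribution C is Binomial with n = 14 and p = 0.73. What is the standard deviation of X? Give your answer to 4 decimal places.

3.4247

Per component, A: μ=7.5, E[X²]=62.4133; B: μ=5, E[X²]=35; C: μ=10.22, E[X²]=107.208.
E[X] = 0.27·7.5 + 0.51·5 + 0.22·10.22 = 6.8234.
E[X²] = 0.27·62.4133 + 0.51·35 + 0.22·107.208 = 58.2873.
Var(X) = E[X²] − (E[X])² = 58.2873 − 46.5588 = 11.7285.
SD(X) = √11.7285 = 3.42469.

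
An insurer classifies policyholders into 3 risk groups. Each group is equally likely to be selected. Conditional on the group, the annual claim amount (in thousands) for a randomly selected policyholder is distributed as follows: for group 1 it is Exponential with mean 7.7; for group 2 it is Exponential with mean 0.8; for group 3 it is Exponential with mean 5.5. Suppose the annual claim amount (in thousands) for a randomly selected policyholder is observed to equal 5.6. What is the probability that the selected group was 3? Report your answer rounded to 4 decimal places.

0.5069

Likelihoods f(5.6 | ·): 1: 0.0627565; 2: 0.00113985; 3: 0.065682.
Posterior ∝ prior × likelihood. Numerator for 3: 0.333333·0.065682 = 0.021894.
Normalizing constant: 0.333333·0.0627565 + 0.333333·0.00113985 + 0.333333·0.065682 = 0.0431928.
P(3 | observation) = 0.021894 / 0.0431928 = 0.50689.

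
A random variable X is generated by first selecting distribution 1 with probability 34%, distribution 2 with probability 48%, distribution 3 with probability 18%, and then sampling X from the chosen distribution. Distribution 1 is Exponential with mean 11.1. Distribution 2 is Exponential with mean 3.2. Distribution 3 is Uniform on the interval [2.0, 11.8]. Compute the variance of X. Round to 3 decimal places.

Per component, 1: μ=11.1, E[X²]=246.42; 2: μ=3.2, E[X²]=20.48; 3: μ=6.9, E[X²]=55.6133.
E[X] = 0.34·11.1 + 0.48·3.2 + 0.18·6.9 = 6.552.
E[X²] = 0.34·246.42 + 0.48·20.48 + 0.18·55.6133 = 103.624.
Var(X) = E[X²] − (E[X])² = 103.624 − 42.9287 = 60.6949.

60.695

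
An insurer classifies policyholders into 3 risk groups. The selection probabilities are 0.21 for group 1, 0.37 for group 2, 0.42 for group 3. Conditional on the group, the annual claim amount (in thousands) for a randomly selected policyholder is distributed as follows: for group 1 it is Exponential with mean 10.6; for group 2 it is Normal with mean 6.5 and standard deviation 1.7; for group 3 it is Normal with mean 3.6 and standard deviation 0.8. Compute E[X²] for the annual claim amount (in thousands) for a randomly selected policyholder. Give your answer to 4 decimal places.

For each component E[X²] = Var + (mean)², giving 1: 224.72; 2: 45.14; 3: 13.6.
Overall E[X²] = 0.21·224.72 + 0.37·45.14 + 0.42·13.6 = 69.605.

69.6050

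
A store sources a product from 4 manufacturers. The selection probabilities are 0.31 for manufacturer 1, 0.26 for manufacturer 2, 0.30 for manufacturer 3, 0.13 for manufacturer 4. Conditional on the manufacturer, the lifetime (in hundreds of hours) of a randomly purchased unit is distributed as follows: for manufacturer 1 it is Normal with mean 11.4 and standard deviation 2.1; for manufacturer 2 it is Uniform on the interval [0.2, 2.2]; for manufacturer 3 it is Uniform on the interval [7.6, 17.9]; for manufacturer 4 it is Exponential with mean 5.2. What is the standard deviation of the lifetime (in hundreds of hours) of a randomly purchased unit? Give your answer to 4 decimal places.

Per component, 1: μ=11.4, E[X²]=134.37; 2: μ=1.2, E[X²]=1.77333; 3: μ=12.75, E[X²]=171.403; 4: μ=5.2, E[X²]=54.08.
E[X] = 0.31·11.4 + 0.26·1.2 + 0.3·12.75 + 0.13·5.2 = 8.347.
E[X²] = 0.31·134.37 + 0.26·1.77333 + 0.3·171.403 + 0.13·54.08 = 100.567.
Var(X) = E[X²] − (E[X])² = 100.567 − 69.6724 = 30.8948.
SD(X) = √30.8948 = 5.55831.

5.5583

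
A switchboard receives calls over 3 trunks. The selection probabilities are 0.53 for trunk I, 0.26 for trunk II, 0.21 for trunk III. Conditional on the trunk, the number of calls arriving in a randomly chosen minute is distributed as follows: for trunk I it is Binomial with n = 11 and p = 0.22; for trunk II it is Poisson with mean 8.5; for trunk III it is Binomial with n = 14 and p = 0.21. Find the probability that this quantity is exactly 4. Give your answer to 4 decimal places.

Conditional on each trunk, P(X = 4): I: 0.13579; II: 0.0442549; III: 0.184324.
By total probability, P(X = 4) = 0.53·0.13579 + 0.26·0.0442549 + 0.21·0.184324 = 0.122183.

0.1222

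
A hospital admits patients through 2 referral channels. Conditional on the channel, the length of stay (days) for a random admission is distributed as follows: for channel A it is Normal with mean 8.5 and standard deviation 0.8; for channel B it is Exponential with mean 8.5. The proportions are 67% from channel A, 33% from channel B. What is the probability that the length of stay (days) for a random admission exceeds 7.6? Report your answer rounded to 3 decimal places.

Conditional on each channel, P(X > 7.6): A: 0.869705; B: 0.408968.
By total probability, P(X > 7.6) = 0.67·0.869705 + 0.33·0.408968 = 0.717662.

0.718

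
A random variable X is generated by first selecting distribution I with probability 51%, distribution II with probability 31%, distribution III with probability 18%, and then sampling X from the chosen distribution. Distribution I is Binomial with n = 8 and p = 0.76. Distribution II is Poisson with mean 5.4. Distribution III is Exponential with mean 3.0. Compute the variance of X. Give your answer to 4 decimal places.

5.3036

Per component, I: μ=6.08, E[X²]=38.4256; II: μ=5.4, E[X²]=34.56; III: μ=3, E[X²]=18.
E[X] = 0.51·6.08 + 0.31·5.4 + 0.18·3 = 5.3148.
E[X²] = 0.51·38.4256 + 0.31·34.56 + 0.18·18 = 33.5507.
Var(X) = E[X²] − (E[X])² = 33.5507 − 28.2471 = 5.30356.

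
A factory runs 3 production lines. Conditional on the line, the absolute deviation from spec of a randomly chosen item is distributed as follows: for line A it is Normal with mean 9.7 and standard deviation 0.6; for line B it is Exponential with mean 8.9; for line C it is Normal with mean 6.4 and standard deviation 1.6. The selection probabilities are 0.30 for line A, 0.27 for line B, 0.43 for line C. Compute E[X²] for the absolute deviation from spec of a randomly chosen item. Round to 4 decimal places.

For each component E[X²] = Var + (mean)², giving A: 94.45; B: 158.42; C: 43.52.
Overall E[X²] = 0.3·94.45 + 0.27·158.42 + 0.43·43.52 = 89.822.

89.8220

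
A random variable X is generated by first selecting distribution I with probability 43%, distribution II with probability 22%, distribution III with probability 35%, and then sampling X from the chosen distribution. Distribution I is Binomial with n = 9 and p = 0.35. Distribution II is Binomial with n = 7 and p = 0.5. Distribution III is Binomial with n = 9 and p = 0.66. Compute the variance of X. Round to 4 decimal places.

3.6138

Per component, I: μ=3.15, E[X²]=11.97; II: μ=3.5, E[X²]=14; III: μ=5.94, E[X²]=37.3032.
E[X] = 0.43·3.15 + 0.22·3.5 + 0.35·5.94 = 4.2035.
E[X²] = 0.43·11.97 + 0.22·14 + 0.35·37.3032 = 21.2832.
Var(X) = E[X²] − (E[X])² = 21.2832 − 17.6694 = 3.61381.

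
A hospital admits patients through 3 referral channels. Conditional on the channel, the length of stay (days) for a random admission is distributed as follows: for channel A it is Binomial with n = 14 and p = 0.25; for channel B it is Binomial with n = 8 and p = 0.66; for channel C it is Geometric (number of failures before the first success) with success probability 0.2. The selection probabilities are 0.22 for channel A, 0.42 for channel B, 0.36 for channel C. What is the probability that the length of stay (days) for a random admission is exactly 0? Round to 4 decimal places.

0.0760

Conditional on each channel, P(X = 0): A: 0.0178179; B: 0.000178579; C: 0.2.
By total probability, P(X = 0) = 0.22·0.0178179 + 0.42·0.000178579 + 0.36·0.2 = 0.075995.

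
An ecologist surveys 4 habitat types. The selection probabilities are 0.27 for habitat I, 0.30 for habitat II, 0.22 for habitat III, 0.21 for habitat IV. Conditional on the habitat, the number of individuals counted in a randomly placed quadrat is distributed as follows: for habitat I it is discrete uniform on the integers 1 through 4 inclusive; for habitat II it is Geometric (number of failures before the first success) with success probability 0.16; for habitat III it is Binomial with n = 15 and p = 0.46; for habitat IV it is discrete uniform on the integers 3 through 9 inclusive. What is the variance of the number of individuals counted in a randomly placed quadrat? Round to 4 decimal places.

14.5506

Per component, I: μ=2.5, E[X²]=7.5; II: μ=5.25, E[X²]=60.375; III: μ=6.9, E[X²]=51.336; IV: μ=6, E[X²]=40.
E[X] = 0.27·2.5 + 0.3·5.25 + 0.22·6.9 + 0.21·6 = 5.028.
E[X²] = 0.27·7.5 + 0.3·60.375 + 0.22·51.336 + 0.21·40 = 39.8314.
Var(X) = E[X²] − (E[X])² = 39.8314 − 25.2808 = 14.5506.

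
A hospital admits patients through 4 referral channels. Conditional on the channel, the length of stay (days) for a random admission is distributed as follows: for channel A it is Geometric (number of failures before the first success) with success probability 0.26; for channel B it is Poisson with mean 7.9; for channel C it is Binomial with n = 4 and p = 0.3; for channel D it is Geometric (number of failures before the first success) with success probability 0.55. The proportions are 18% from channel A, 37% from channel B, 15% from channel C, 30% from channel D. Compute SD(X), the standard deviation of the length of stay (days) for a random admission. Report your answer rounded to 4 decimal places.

3.9404

Per component, A: μ=2.84615, E[X²]=19.0473; B: μ=7.9, E[X²]=70.31; C: μ=1.2, E[X²]=2.28; D: μ=0.818182, E[X²]=2.15702.
E[X] = 0.18·2.84615 + 0.37·7.9 + 0.15·1.2 + 0.3·0.818182 = 3.86076.
E[X²] = 0.18·19.0473 + 0.37·70.31 + 0.15·2.28 + 0.3·2.15702 = 30.4323.
Var(X) = E[X²] − (E[X])² = 30.4323 − 14.9055 = 15.5268.
SD(X) = √15.5268 = 3.94041.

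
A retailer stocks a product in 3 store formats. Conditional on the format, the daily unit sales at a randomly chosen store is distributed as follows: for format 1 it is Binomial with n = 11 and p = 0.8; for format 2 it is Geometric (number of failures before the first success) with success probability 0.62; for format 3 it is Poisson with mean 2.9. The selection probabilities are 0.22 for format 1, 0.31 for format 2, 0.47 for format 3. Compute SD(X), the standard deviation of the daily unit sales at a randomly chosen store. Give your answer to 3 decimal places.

3.315

Per component, 1: μ=8.8, E[X²]=79.2; 2: μ=0.612903, E[X²]=1.3642; 3: μ=2.9, E[X²]=11.31.
E[X] = 0.22·8.8 + 0.31·0.612903 + 0.47·2.9 = 3.489.
E[X²] = 0.22·79.2 + 0.31·1.3642 + 0.47·11.31 = 23.1626.
Var(X) = E[X²] − (E[X])² = 23.1626 − 12.1731 = 10.9895.
SD(X) = √10.9895 = 3.31504.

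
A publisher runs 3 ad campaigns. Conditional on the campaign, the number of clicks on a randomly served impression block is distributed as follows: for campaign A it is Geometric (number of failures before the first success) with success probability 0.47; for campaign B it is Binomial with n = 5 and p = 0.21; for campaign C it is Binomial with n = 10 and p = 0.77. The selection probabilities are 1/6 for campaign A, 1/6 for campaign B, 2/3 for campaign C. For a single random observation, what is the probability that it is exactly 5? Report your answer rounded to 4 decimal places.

0.0326

Conditional on each campaign, P(X = 5): A: 0.0196552; B: 0.00040841; C: 0.0439029.
By total probability, P(X = 5) = 0.166667·0.0196552 + 0.166667·0.00040841 + 0.666667·0.0439029 = 0.0326125.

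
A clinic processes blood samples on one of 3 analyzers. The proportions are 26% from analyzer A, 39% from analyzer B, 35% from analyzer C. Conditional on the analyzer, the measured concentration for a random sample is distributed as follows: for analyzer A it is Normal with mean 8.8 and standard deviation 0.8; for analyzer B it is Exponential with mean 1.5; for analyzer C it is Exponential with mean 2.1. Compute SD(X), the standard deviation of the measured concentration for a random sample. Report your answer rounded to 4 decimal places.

3.4821

Per component, A: μ=8.8, E[X²]=78.08; B: μ=1.5, E[X²]=4.5; C: μ=2.1, E[X²]=8.82.
E[X] = 0.26·8.8 + 0.39·1.5 + 0.35·2.1 = 3.608.
E[X²] = 0.26·78.08 + 0.39·4.5 + 0.35·8.82 = 25.1428.
Var(X) = E[X²] − (E[X])² = 25.1428 − 13.0177 = 12.1251.
SD(X) = √12.1251 = 3.48212.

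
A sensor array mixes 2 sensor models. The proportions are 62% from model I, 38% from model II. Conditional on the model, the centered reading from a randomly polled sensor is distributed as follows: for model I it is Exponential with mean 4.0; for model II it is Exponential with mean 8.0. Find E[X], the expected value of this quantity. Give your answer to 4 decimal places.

5.5200

Component means — I: 4; II: 8.
E[X] = 0.62·4 + 0.38·8 = 5.52.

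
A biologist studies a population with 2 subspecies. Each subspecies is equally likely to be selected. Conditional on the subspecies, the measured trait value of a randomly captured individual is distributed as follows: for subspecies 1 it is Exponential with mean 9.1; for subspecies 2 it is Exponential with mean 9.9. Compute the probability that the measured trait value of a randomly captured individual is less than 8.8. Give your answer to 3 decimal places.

0.604

Conditional on each subspecies, P(X < 8.8): 1: 0.619791; 2: 0.588888.
By total probability, P(X < 8.8) = 0.5·0.619791 + 0.5·0.588888 = 0.604339.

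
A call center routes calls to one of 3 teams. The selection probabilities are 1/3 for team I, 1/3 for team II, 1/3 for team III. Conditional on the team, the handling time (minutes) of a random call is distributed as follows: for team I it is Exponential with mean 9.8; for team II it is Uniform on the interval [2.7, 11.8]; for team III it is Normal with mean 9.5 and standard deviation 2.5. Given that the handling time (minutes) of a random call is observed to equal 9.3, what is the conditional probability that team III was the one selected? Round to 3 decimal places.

Likelihoods f(9.3 | ·): I: 0.0395037; II: 0.10989; III: 0.159067.
Posterior ∝ prior × likelihood. Numerator for III: 0.333333·0.159067 = 0.0530224.
Normalizing constant: 0.333333·0.0395037 + 0.333333·0.10989 + 0.333333·0.159067 = 0.10282.
P(III | observation) = 0.0530224 / 0.10282 = 0.51568.

0.516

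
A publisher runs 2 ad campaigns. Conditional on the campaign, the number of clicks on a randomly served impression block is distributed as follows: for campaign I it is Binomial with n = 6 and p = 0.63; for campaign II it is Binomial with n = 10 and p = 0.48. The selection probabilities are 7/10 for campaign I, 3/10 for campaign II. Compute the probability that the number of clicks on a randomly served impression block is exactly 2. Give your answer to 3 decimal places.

0.095

Conditional on each campaign, P(X = 2): I: 0.111578; II: 0.055427.
By total probability, P(X = 2) = 0.7·0.111578 + 0.3·0.055427 = 0.0947328.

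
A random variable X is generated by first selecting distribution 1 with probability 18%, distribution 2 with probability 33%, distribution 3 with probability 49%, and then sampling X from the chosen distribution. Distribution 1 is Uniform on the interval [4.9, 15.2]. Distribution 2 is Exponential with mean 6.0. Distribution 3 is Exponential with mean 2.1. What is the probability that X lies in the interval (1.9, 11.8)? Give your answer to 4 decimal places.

Conditional on each component, P(1.9 < X < 11.8): 1: 0.669903; 2: 0.588651; 3: 0.40101.
By total probability, P(1.9 < X < 11.8) = 0.18·0.669903 + 0.33·0.588651 + 0.49·0.40101 = 0.511332.

0.5113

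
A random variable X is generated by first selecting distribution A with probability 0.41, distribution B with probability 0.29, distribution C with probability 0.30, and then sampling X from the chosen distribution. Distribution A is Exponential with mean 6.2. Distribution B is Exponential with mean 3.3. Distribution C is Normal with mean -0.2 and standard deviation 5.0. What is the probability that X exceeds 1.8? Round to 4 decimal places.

0.5781

Conditional on each component, P(X > 1.8): A: 0.748022; B: 0.579578; C: 0.344578.
By total probability, P(X > 1.8) = 0.41·0.748022 + 0.29·0.579578 + 0.3·0.344578 = 0.57814.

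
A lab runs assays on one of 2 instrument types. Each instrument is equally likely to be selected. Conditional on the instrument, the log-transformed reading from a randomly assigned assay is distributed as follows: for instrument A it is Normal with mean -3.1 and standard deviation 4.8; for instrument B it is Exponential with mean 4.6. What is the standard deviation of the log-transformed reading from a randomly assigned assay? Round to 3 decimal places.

Per component, A: μ=-3.1, E[X²]=32.65; B: μ=4.6, E[X²]=42.32.
E[X] = 0.5·-3.1 + 0.5·4.6 = 0.75.
E[X²] = 0.5·32.65 + 0.5·42.32 = 37.485.
Var(X) = E[X²] − (E[X])² = 37.485 − 0.5625 = 36.9225.
SD(X) = √36.9225 = 6.07639.

6.076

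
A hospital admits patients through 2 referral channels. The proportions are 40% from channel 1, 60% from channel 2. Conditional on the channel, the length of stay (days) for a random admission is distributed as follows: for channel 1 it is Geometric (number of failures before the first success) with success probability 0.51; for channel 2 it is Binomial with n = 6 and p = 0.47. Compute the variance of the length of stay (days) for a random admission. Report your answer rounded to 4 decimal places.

2.4799

Per component, 1: μ=0.960784, E[X²]=2.807; 2: μ=2.82, E[X²]=9.447.
E[X] = 0.4·0.960784 + 0.6·2.82 = 2.07631.
E[X²] = 0.4·2.807 + 0.6·9.447 = 6.791.
Var(X) = E[X²] − (E[X])² = 6.791 − 4.31108 = 2.47992.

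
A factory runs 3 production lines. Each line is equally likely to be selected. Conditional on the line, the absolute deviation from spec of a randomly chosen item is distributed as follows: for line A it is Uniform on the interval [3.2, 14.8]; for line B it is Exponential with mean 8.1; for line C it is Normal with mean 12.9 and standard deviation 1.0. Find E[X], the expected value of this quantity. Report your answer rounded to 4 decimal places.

Component means — A: 9; B: 8.1; C: 12.9.
E[X] = 0.333333·9 + 0.333333·8.1 + 0.333333·12.9 = 10.

10.0000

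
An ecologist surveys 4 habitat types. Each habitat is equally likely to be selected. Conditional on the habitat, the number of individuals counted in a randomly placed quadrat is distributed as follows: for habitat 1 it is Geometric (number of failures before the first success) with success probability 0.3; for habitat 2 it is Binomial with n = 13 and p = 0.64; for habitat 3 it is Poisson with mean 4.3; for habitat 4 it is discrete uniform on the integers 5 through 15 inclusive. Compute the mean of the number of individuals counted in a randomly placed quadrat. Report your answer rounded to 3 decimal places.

6.238

Component means — 1: 2.33333; 2: 8.32; 3: 4.3; 4: 10.
E[X] = 0.25·2.33333 + 0.25·8.32 + 0.25·4.3 + 0.25·10 = 6.23833.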